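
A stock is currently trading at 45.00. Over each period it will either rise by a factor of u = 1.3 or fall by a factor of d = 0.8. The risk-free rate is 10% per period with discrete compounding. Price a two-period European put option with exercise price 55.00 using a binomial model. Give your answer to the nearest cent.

Risk-neutral probability p = (1 + 0.1 − 0.8)/(1.3 − 0.8) = 0.3000/0.5000 = 0.6000
Terminal stock prices: S_uu = 76.05, S_ud = 46.8, S_dd = 28.8
Terminal payoffs (K − S): max(-21.05, 0) = 0, max(8.2, 0) = 8.2, max(26.2, 0) = 26.2
Node u (S = 58.5): V_u = 1/1.1·[0.6000·0.0000 + 0.4000·8.2000] = 2.9818
Node d (S = 36): V_d = 1/1.1·[0.6000·8.2000 + 0.4000·26.2000] = 14.0000
Node 0 (S = 45): V_0 = 1/1.1·[0.6000·2.9818 + 0.4000·14.0000] = 6.7174

6.72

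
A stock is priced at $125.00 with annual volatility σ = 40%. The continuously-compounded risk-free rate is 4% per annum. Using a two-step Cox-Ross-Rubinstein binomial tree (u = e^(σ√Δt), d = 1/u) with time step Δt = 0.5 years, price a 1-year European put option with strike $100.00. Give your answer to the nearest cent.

$7.98

CRR parameters: u = e^(σ√Δt) = e^(0.4·√0.5) = 1.3269, d = 1/u = 0.7536
Per-period rate: rΔt = 0.04·0.5 = 0.02, so R = e^0.02 = 1.0202
Risk-neutral probability p = (e^0.02 − 0.7536)/(1.3269 − 0.7536) = 0.2666/0.5733 = 0.4650
Terminal stock prices: S_uu = 220.1, S_ud = 125, S_dd = 71
Terminal payoffs (K − S): max(-120.1, 0) = 0, max(-25, 0) = 0, max(29, 0) = 29
Node u (S = 165.9): V_u = e^(−0.02)·[0.4650·0.0000 + 0.5350·0.0000] = 0.0000
Node d (S = 94.2): V_d = e^(−0.02)·[0.4650·0.0000 + 0.5350·29.0037] = 15.2098
Node 0 (S = 125): V_0 = e^(−0.02)·[0.4650·0.0000 + 0.5350·15.2098] = 7.9762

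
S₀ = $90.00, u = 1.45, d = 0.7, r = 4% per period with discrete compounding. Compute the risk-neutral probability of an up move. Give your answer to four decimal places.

p = 0.4533

Risk-neutral probability p = (1 + 0.04 − 0.7)/(1.45 − 0.7) = 0.3400/0.7500 = 0.4533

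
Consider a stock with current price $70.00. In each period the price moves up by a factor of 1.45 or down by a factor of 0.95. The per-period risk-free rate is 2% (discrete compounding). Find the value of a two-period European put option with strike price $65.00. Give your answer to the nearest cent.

$1.30

Risk-neutral probability p = (1 + 0.02 − 0.95)/(1.45 − 0.95) = 0.0700/0.5000 = 0.1400
Terminal stock prices: S_uu = 147.2, S_ud = 96.42, S_dd = 63.17
Terminal payoffs (K − S): max(-82.18, 0) = 0, max(-31.42, 0) = 0, max(1.825, 0) = 1.825
Node u (S = 101.5): V_u = 1/1.02·[0.1400·0.0000 + 0.8600·0.0000] = 0.0000
Node d (S = 66.5): V_d = 1/1.02·[0.1400·0.0000 + 0.8600·1.8250] = 1.5387
Node 0 (S = 70): V_0 = 1/1.02·[0.1400·0.0000 + 0.8600·1.5387] = 1.2974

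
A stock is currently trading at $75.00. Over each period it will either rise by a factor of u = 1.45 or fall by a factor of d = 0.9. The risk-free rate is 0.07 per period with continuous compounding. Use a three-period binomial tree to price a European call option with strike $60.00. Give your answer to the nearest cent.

$27.76

Risk-neutral probability p = (e^0.07 − 0.9)/(1.45 − 0.9) = 0.1725/0.5500 = 0.3137
Terminal stock prices: S_uuu = 228.6, S_uud = 141.9, S_udd = 88.09, S_ddd = 54.68
Terminal payoffs (S − K): max(168.6, 0) = 168.6, max(81.92, 0) = 81.92, max(28.09, 0) = 28.09, max(-5.325, 0) = 0
Node uu (S = 157.7): V_uu = e^(−0.07)·[0.3137·168.6469 + 0.6863·81.9188] = 101.7439
Node ud (S = 97.88): V_ud = e^(−0.07)·[0.3137·81.9188 + 0.6863·28.0875] = 41.9314
Node dd (S = 60.75): V_dd = e^(−0.07)·[0.3137·28.0875 + 0.6863·0.0000] = 8.2141
Node u (S = 108.8): V_u = e^(−0.07)·[0.3137·101.7439 + 0.6863·41.9314] = 56.5885
Node d (S = 67.5): V_d = e^(−0.07)·[0.3137·41.9314 + 0.6863·8.2141] = 17.5193
Node 0 (S = 75): V_0 = e^(−0.07)·[0.3137·56.5885 + 0.6863·17.5193] = 27.7605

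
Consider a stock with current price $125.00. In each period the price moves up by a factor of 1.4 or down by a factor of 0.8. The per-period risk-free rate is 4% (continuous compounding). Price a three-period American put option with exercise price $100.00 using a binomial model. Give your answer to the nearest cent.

$6.85

Risk-neutral probability p = (e^0.04 − 0.8)/(1.4 − 0.8) = 0.2408/0.6000 = 0.4014
Terminal stock prices: S_uuu = 343, S_uud = 196, S_udd = 112, S_ddd = 64
Terminal payoffs (K − S): max(-243, 0) = 0, max(-96, 0) = 0, max(-12, 0) = 0, max(36, 0) = 36
Node uu (S = 245): continuation = e^(−0.04)·[0.4014·0.0000 + 0.5986·0.0000] = 0.0000; exercise value = 0.0000 ≤ continuation, so V_uu = 0.0000
Node ud (S = 140): continuation = e^(−0.04)·[0.4014·0.0000 + 0.5986·0.0000] = 0.0000; exercise value = 0.0000 ≤ continuation, so V_ud = 0.0000
Node dd (S = 80): continuation = e^(−0.04)·[0.4014·0.0000 + 0.5986·36.0000] = 20.7063; exercise value = 20.0000 ≤ continuation, so V_dd = 20.7063
Node u (S = 175): continuation = e^(−0.04)·[0.4014·0.0000 + 0.5986·0.0000] = 0.0000; exercise value = 0.0000 ≤ continuation, so V_u = 0.0000
Node d (S = 100): continuation = e^(−0.04)·[0.4014·0.0000 + 0.5986·20.7063] = 11.9098; exercise value = 0.0000 ≤ continuation, so V_d = 11.9098
Node 0 (S = 125): continuation = e^(−0.04)·[0.4014·0.0000 + 0.5986·11.9098] = 6.8502; exercise value = 0.0000 ≤ continuation, so V_0 = 6.8502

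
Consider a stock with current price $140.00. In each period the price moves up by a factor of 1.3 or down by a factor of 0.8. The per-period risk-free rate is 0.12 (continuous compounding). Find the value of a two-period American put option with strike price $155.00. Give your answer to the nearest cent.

$15.00

Risk-neutral probability p = (e^0.12 − 0.8)/(1.3 − 0.8) = 0.3275/0.5000 = 0.6550
Terminal stock prices: S_uu = 236.6, S_ud = 145.6, S_dd = 89.6
Terminal payoffs (K − S): max(-81.6, 0) = 0, max(9.4, 0) = 9.4, max(65.4, 0) = 65.4
Node u (S = 182): continuation = e^(−0.12)·[0.6550·0.0000 + 0.3450·9.4000] = 2.8763; exercise value = 0.0000 ≤ continuation, so V_u = 2.8763
Node d (S = 112): continuation = e^(−0.12)·[0.6550·9.4000 + 0.3450·65.4000] = 25.4727; exercise value = 43.0000 > continuation, so V_d = 43.0000 (exercise)
Node 0 (S = 140): continuation = e^(−0.12)·[0.6550·2.8763 + 0.3450·43.0000] = 14.8286; exercise value = 15.0000 > continuation, so V_0 = 15.0000 (exercise)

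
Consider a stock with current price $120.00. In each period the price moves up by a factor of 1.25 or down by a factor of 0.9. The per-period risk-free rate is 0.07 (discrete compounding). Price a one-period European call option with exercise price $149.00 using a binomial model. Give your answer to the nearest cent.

$0.45

Risk-neutral probability p = (1 + 0.07 − 0.9)/(1.25 − 0.9) = 0.1700/0.3500 = 0.4857
Terminal stock prices: S_u = 150, S_d = 108
Terminal payoffs (S − K): max(1, 0) = 1, max(-41, 0) = 0
Node 0 (S = 120): V_0 = 1/1.07·[0.4857·1.0000 + 0.5143·0.0000] = 0.4539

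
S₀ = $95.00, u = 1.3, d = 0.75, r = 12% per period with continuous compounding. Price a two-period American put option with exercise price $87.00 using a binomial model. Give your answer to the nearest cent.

$4.38

Risk-neutral probability p = (e^0.12 − 0.75)/(1.3 − 0.75) = 0.3775/0.5500 = 0.6864
Terminal stock prices: S_uu = 160.6, S_ud = 92.62, S_dd = 53.44
Terminal payoffs (K − S): max(-73.55, 0) = 0, max(-5.625, 0) = 0, max(33.56, 0) = 33.56
Node u (S = 123.5): continuation = e^(−0.12)·[0.6864·0.0000 + 0.3136·0.0000] = 0.0000; exercise value = 0.0000 ≤ continuation, so V_u = 0.0000
Node d (S = 71.25): continuation = e^(−0.12)·[0.6864·0.0000 + 0.3136·33.5625] = 9.3363; exercise value = 15.7500 > continuation, so V_d = 15.7500 (exercise)
Node 0 (S = 95): continuation = e^(−0.12)·[0.6864·0.0000 + 0.3136·15.7500] = 4.3813; exercise value = 0.0000 ≤ continuation, so V_0 = 4.3813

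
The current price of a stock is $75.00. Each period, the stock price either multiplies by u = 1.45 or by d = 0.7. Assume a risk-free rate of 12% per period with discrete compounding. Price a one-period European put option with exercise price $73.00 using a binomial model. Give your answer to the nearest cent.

$8.05

Risk-neutral probability p = (1 + 0.12 − 0.7)/(1.45 − 0.7) = 0.4200/0.7500 = 0.5600
Terminal stock prices: S_u = 108.8, S_d = 52.5
Terminal payoffs (K − S): max(-35.75, 0) = 0, max(20.5, 0) = 20.5
Node 0 (S = 75): V_0 = 1/1.12·[0.5600·0.0000 + 0.4400·20.5000] = 8.0536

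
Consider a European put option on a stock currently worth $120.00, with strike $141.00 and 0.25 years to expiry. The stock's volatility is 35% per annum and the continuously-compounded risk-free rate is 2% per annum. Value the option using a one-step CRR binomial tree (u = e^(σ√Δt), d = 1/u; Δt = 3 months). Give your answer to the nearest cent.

CRR parameters: u = e^(σ√Δt) = e^(0.35·√0.25) = 1.1912, d = 1/u = 0.8395
Per-period rate: rΔt = 0.02·0.25 = 0.005, so R = e^0.005 = 1.0050
Risk-neutral probability p = (e^0.005 − 0.8395)/(1.1912 − 0.8395) = 0.1656/0.3518 = 0.4706
Terminal stock prices: S_u = 142.9, S_d = 100.7
Terminal payoffs (K − S): max(-1.95, 0) = 0, max(40.27, 0) = 40.27
Node 0 (S = 120): V_0 = e^(−0.005)·[0.4706·0.0000 + 0.5294·40.2652] = 21.2097

$21.21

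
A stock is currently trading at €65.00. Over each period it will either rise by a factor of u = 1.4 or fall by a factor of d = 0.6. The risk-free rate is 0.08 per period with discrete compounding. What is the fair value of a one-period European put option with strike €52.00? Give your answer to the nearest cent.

Risk-neutral probability p = (1 + 0.08 − 0.6)/(1.4 − 0.6) = 0.4800/0.8000 = 0.6000
Terminal stock prices: S_u = 91, S_d = 39
Terminal payoffs (K − S): max(-39, 0) = 0, max(13, 0) = 13
Node 0 (S = 65): V_0 = 1/1.08·[0.6000·0.0000 + 0.4000·13.0000] = 4.8148

€4.81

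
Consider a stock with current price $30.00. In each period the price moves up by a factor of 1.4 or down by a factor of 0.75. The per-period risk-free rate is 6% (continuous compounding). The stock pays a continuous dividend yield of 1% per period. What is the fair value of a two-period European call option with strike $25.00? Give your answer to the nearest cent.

Per-period risk-free factor R = e^0.06 = 1.0618; dividend-adjusted growth = e^(0.06−0.01) = 1.0513.
Risk-neutral probability p = (1.0513 − 0.75)/(1.4 − 0.75) = 0.3013/0.6500 = 0.4635
Terminal stock prices: S_uu = 58.8, S_ud = 31.5, S_dd = 16.88
Terminal payoffs (S − K): max(33.8, 0) = 33.8, max(6.5, 0) = 6.5, max(-8.125, 0) = 0
Node u (S = 42): V_u = e^(−0.06)·[0.4635·33.8000 + 0.5365·6.5000] = 18.0380
Node d (S = 22.5): V_d = e^(−0.06)·[0.4635·6.5000 + 0.5365·0.0000] = 2.8373
Node 0 (S = 30): V_0 = e^(−0.06)·[0.4635·18.0380 + 0.5365·2.8373] = 9.3072

$9.31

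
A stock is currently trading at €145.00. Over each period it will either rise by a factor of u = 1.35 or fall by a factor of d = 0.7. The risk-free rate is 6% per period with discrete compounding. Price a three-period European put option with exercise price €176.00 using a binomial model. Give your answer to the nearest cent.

€31.65

Risk-neutral probability p = (1 + 0.06 − 0.7)/(1.35 − 0.7) = 0.3600/0.6500 = 0.5538
Terminal stock prices: S_uuu = 356.8, S_uud = 185, S_udd = 95.92, S_ddd = 49.73
Terminal payoffs (K − S): max(-180.8, 0) = 0, max(-8.984, 0) = 0, max(80.08, 0) = 80.08, max(126.3, 0) = 126.3
Node uu (S = 264.3): V_uu = 1/1.06·[0.5538·0.0000 + 0.4462·0.0000] = 0.0000
Node ud (S = 137): V_ud = 1/1.06·[0.5538·0.0000 + 0.4462·80.0825] = 33.7067
Node dd (S = 71.05): V_dd = 1/1.06·[0.5538·80.0825 + 0.4462·126.2650] = 94.9877
Node u (S = 195.8): V_u = 1/1.06·[0.5538·0.0000 + 0.4462·33.7067] = 14.1872
Node d (S = 101.5): V_d = 1/1.06·[0.5538·33.7067 + 0.4462·94.9877] = 57.5920
Node 0 (S = 145): V_0 = 1/1.06·[0.5538·14.1872 + 0.4462·57.5920] = 31.6532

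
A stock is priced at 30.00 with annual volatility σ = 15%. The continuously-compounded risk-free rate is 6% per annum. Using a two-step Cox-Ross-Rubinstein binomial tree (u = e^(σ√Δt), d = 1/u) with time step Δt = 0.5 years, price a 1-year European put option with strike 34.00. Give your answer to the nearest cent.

CRR parameters: u = e^(σ√Δt) = e^(0.15·√0.5) = 1.1119, d = 1/u = 0.8994
Per-period rate: rΔt = 0.06·0.5 = 0.03, so R = e^0.03 = 1.0305
Risk-neutral probability p = (e^0.03 − 0.8994)/(1.1119 − 0.8994) = 0.1311/0.2125 = 0.6168
Terminal stock prices: S_uu = 37.09, S_ud = 30, S_dd = 24.27
Terminal payoffs (K − S): max(-3.089, 0) = 0, max(4, 0) = 4, max(9.734, 0) = 9.734
Node u (S = 33.36): V_u = e^(−0.03)·[0.6168·0.0000 + 0.3832·4.0000] = 1.4875
Node d (S = 26.98): V_d = e^(−0.03)·[0.6168·4.0000 + 0.3832·9.7343] = 6.0142
Node 0 (S = 30): V_0 = e^(−0.03)·[0.6168·1.4875 + 0.3832·6.0142] = 3.1269

3.13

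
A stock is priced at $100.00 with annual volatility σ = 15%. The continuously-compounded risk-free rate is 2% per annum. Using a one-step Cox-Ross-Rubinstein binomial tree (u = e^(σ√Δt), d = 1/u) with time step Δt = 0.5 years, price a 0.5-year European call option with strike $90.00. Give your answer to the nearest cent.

CRR parameters: u = e^(σ√Δt) = e^(0.15·√0.5) = 1.1119, d = 1/u = 0.8994
Per-period rate: rΔt = 0.02·0.5 = 0.01, so R = e^0.01 = 1.0101
Risk-neutral probability p = (e^0.01 − 0.8994)/(1.1119 − 0.8994) = 0.1107/0.2125 = 0.5208
Terminal stock prices: S_u = 111.2, S_d = 89.94
Terminal payoffs (S − K): max(21.19, 0) = 21.19, max(-0.06347, 0) = 0
Node 0 (S = 100): V_0 = e^(−0.01)·[0.5208·21.1895 + 0.4792·0.0000] = 10.9256

$10.93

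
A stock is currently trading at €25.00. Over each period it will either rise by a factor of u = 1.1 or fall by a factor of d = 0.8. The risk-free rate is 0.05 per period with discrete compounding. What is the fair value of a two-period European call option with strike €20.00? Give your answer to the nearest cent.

€6.96

Risk-neutral probability p = (1 + 0.05 − 0.8)/(1.1 − 0.8) = 0.2500/0.3000 = 0.8333
Terminal stock prices: S_uu = 30.25, S_ud = 22, S_dd = 16
Terminal payoffs (S − K): max(10.25, 0) = 10.25, max(2, 0) = 2, max(-4, 0) = 0
Node u (S = 27.5): V_u = 1/1.05·[0.8333·10.2500 + 0.1667·2.0000] = 8.4524
Node d (S = 20): V_d = 1/1.05·[0.8333·2.0000 + 0.1667·0.0000] = 1.5873
Node 0 (S = 25): V_0 = 1/1.05·[0.8333·8.4524 + 0.1667·1.5873] = 6.9602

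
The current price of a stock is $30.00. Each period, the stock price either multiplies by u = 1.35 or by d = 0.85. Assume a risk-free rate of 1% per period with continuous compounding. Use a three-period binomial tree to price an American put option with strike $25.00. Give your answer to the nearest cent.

Risk-neutral probability p = (e^0.01 − 0.85)/(1.35 − 0.85) = 0.1601/0.5000 = 0.3201
Terminal stock prices: S_uuu = 73.81, S_uud = 46.47, S_udd = 29.26, S_ddd = 18.42
Terminal payoffs (K − S): max(-48.81, 0) = 0, max(-21.47, 0) = 0, max(-4.261, 0) = 0, max(6.576, 0) = 6.576
Node uu (S = 54.68): continuation = e^(−0.01)·[0.3201·0.0000 + 0.6799·0.0000] = 0.0000; exercise value = 0.0000 ≤ continuation, so V_uu = 0.0000
Node ud (S = 34.42): continuation = e^(−0.01)·[0.3201·0.0000 + 0.6799·0.0000] = 0.0000; exercise value = 0.0000 ≤ continuation, so V_ud = 0.0000
Node dd (S = 21.67): continuation = e^(−0.01)·[0.3201·0.0000 + 0.6799·6.5763] = 4.4267; exercise value = 3.3250 ≤ continuation, so V_dd = 4.4267
Node u (S = 40.5): continuation = e^(−0.01)·[0.3201·0.0000 + 0.6799·0.0000] = 0.0000; exercise value = 0.0000 ≤ continuation, so V_u = 0.0000
Node d (S = 25.5): continuation = e^(−0.01)·[0.3201·0.0000 + 0.6799·4.4267] = 2.9798; exercise value = 0.0000 ≤ continuation, so V_d = 2.9798
Node 0 (S = 30): continuation = e^(−0.01)·[0.3201·0.0000 + 0.6799·2.9798] = 2.0058; exercise value = 0.0000 ≤ continuation, so V_0 = 2.0058

$2.01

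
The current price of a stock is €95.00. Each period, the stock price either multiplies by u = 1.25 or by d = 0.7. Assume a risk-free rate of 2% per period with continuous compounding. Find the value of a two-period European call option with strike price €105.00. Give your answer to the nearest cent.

Risk-neutral probability p = (e^0.02 − 0.7)/(1.25 − 0.7) = 0.3202/0.5500 = 0.5822
Terminal stock prices: S_uu = 148.4, S_ud = 83.12, S_dd = 46.55
Terminal payoffs (S − K): max(43.44, 0) = 43.44, max(-21.88, 0) = 0, max(-58.45, 0) = 0
Node u (S = 118.8): V_u = e^(−0.02)·[0.5822·43.4375 + 0.4178·0.0000] = 24.7879
Node d (S = 66.5): V_d = e^(−0.02)·[0.5822·0.0000 + 0.4178·0.0000] = 0.0000
Node 0 (S = 95): V_0 = e^(−0.02)·[0.5822·24.7879 + 0.4178·0.0000] = 14.1454

€14.15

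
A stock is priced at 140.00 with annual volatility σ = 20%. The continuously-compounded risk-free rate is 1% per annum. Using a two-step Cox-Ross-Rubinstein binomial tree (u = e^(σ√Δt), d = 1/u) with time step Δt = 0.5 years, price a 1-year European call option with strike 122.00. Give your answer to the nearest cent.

23.59

CRR parameters: u = e^(σ√Δt) = e^(0.2·√0.5) = 1.1519, d = 1/u = 0.8681
Per-period rate: rΔt = 0.01·0.5 = 0.005, so R = e^0.005 = 1.0050
Risk-neutral probability p = (e^0.005 − 0.8681)/(1.1519 − 0.8681) = 0.1369/0.2838 = 0.4824
Terminal stock prices: S_uu = 185.8, S_ud = 140, S_dd = 105.5
Terminal payoffs (S − K): max(63.77, 0) = 63.77, max(18, 0) = 18, max(-16.49, 0) = 0
Node u (S = 161.3): V_u = e^(−0.005)·[0.4824·63.7655 + 0.5176·18.0000] = 39.8759
Node d (S = 121.5): V_d = e^(−0.005)·[0.4824·18.0000 + 0.5176·0.0000] = 8.6393
Node 0 (S = 140): V_0 = e^(−0.005)·[0.4824·39.8759 + 0.5176·8.6393] = 23.5885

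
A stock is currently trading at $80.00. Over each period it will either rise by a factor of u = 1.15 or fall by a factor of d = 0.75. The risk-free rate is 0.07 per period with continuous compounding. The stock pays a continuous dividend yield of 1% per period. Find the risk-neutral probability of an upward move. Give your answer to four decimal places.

Per-period risk-free factor R = e^0.07 = 1.0725; dividend-adjusted growth = e^(0.07−0.01) = 1.0618.
Risk-neutral probability p = (1.0618 − 0.75)/(1.15 − 0.75) = 0.3118/0.4000 = 0.7796

p = 0.7796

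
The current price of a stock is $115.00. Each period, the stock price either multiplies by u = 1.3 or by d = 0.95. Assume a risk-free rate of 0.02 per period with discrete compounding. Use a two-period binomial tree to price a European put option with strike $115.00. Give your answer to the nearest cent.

$6.90

Risk-neutral probability p = (1 + 0.02 − 0.95)/(1.3 − 0.95) = 0.0700/0.3500 = 0.2000
Terminal stock prices: S_uu = 194.4, S_ud = 142, S_dd = 103.8
Terminal payoffs (K − S): max(-79.35, 0) = 0, max(-27.03, 0) = 0, max(11.21, 0) = 11.21
Node u (S = 149.5): V_u = 1/1.02·[0.2000·0.0000 + 0.8000·0.0000] = 0.0000
Node d (S = 109.2): V_d = 1/1.02·[0.2000·0.0000 + 0.8000·11.2125] = 8.7941
Node 0 (S = 115): V_0 = 1/1.02·[0.2000·0.0000 + 0.8000·8.7941] = 6.8973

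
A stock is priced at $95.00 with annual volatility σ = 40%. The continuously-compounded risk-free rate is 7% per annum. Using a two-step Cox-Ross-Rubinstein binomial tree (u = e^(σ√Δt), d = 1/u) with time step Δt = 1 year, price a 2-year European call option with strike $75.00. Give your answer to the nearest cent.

$37.12

CRR parameters: u = e^(σ√Δt) = e^(0.4·√1) = 1.4918, d = 1/u = 0.6703
Per-period rate: rΔt = 0.07·1 = 0.07, so R = e^0.07 = 1.0725
Risk-neutral probability p = (e^0.07 − 0.6703)/(1.4918 − 0.6703) = 0.4022/0.8215 = 0.4896
Terminal stock prices: S_uu = 211.4, S_ud = 95, S_dd = 42.69
Terminal payoffs (S − K): max(136.4, 0) = 136.4, max(20, 0) = 20, max(-32.31, 0) = 0
Node u (S = 141.7): V_u = e^(−0.07)·[0.4896·136.4264 + 0.5104·20.0000] = 71.7938
Node d (S = 63.68): V_d = e^(−0.07)·[0.4896·20.0000 + 0.5104·0.0000] = 9.1295
Node 0 (S = 95): V_0 = e^(−0.07)·[0.4896·71.7938 + 0.5104·9.1295] = 37.1171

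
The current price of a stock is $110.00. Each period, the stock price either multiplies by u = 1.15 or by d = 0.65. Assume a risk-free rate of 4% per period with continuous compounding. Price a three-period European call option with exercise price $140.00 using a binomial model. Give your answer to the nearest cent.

Risk-neutral probability p = (e^0.04 − 0.65)/(1.15 − 0.65) = 0.3908/0.5000 = 0.7816
Terminal stock prices: S_uuu = 167.3, S_uud = 94.56, S_udd = 53.45, S_ddd = 30.21
Terminal payoffs (S − K): max(27.3, 0) = 27.3, max(-45.44, 0) = 0, max(-86.55, 0) = 0, max(-109.8, 0) = 0
Node uu (S = 145.5): V_uu = e^(−0.04)·[0.7816·27.2962 + 0.2184·0.0000] = 20.4988
Node ud (S = 82.22): V_ud = e^(−0.04)·[0.7816·0.0000 + 0.2184·0.0000] = 0.0000
Node dd (S = 46.48): V_dd = e^(−0.04)·[0.7816·0.0000 + 0.2184·0.0000] = 0.0000
Node u (S = 126.5): V_u = e^(−0.04)·[0.7816·20.4988 + 0.2184·0.0000] = 15.3940
Node d (S = 71.5): V_d = e^(−0.04)·[0.7816·0.0000 + 0.2184·0.0000] = 0.0000
Node 0 (S = 110): V_0 = e^(−0.04)·[0.7816·15.3940 + 0.2184·0.0000] = 11.5605

$11.56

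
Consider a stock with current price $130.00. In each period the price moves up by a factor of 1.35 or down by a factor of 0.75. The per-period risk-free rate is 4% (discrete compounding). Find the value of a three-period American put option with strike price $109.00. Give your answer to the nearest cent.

$11.21

Risk-neutral probability p = (1 + 0.04 − 0.75)/(1.35 − 0.75) = 0.2900/0.6000 = 0.4833
Terminal stock prices: S_uuu = 319.8, S_uud = 177.7, S_udd = 98.72, S_ddd = 54.84
Terminal payoffs (K − S): max(-210.8, 0) = 0, max(-68.69, 0) = 0, max(10.28, 0) = 10.28, max(54.16, 0) = 54.16
Node uu (S = 236.9): continuation = 1/1.04·[0.4833·0.0000 + 0.5167·0.0000] = 0.0000; exercise value = 0.0000 ≤ continuation, so V_uu = 0.0000
Node ud (S = 131.6): continuation = 1/1.04·[0.4833·0.0000 + 0.5167·10.2812] = 5.1077; exercise value = 0.0000 ≤ continuation, so V_ud = 5.1077
Node dd (S = 73.12): continuation = 1/1.04·[0.4833·10.2812 + 0.5167·54.1562] = 31.6827; exercise value = 35.8750 > continuation, so V_dd = 35.8750 (exercise)
Node u (S = 175.5): continuation = 1/1.04·[0.4833·0.0000 + 0.5167·5.1077] = 2.5375; exercise value = 0.0000 ≤ continuation, so V_u = 2.5375
Node d (S = 97.5): continuation = 1/1.04·[0.4833·5.1077 + 0.5167·35.8750] = 20.1963; exercise value = 11.5000 ≤ continuation, so V_d = 20.1963
Node 0 (S = 130): continuation = 1/1.04·[0.4833·2.5375 + 0.5167·20.1963] = 11.2127; exercise value = 0.0000 ≤ continuation, so V_0 = 11.2127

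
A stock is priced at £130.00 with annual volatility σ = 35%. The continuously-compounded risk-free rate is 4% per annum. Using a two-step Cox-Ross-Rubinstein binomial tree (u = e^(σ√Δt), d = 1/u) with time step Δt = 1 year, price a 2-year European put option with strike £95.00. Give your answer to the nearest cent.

£7.88

CRR parameters: u = e^(σ√Δt) = e^(0.35·√1) = 1.4191, d = 1/u = 0.7047
Per-period rate: rΔt = 0.04·1 = 0.04, so R = e^0.04 = 1.0408
Risk-neutral probability p = (e^0.04 − 0.7047)/(1.4191 − 0.7047) = 0.3361/0.7144 = 0.4705
Terminal stock prices: S_uu = 261.8, S_ud = 130, S_dd = 64.56
Terminal payoffs (K − S): max(-166.8, 0) = 0, max(-35, 0) = 0, max(30.44, 0) = 30.44
Node u (S = 184.5): V_u = e^(−0.04)·[0.4705·0.0000 + 0.5295·0.0000] = 0.0000
Node d (S = 91.61): V_d = e^(−0.04)·[0.4705·0.0000 + 0.5295·30.4439] = 15.4877
Node 0 (S = 130): V_0 = e^(−0.04)·[0.4705·0.0000 + 0.5295·15.4877] = 7.8790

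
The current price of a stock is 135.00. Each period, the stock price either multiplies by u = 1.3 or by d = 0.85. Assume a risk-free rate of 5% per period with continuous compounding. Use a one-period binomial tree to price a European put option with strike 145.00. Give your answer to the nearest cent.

15.90

Risk-neutral probability p = (e^0.05 − 0.85)/(1.3 − 0.85) = 0.2013/0.4500 = 0.4473
Terminal stock prices: S_u = 175.5, S_d = 114.8
Terminal payoffs (K − S): max(-30.5, 0) = 0, max(30.25, 0) = 30.25
Node 0 (S = 135): V_0 = e^(−0.05)·[0.4473·0.0000 + 0.5527·30.2500] = 15.9047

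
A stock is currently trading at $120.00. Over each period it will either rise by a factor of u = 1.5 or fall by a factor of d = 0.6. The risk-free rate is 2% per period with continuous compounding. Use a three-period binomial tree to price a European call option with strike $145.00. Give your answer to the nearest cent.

Risk-neutral probability p = (e^0.02 − 0.6)/(1.5 − 0.6) = 0.4202/0.9000 = 0.4669
Terminal stock prices: S_uuu = 405, S_uud = 162, S_udd = 64.8, S_ddd = 25.92
Terminal payoffs (S − K): max(260, 0) = 260, max(17, 0) = 17, max(-80.2, 0) = 0, max(-119.1, 0) = 0
Node uu (S = 270): V_uu = e^(−0.02)·[0.4669·260.0000 + 0.5331·17.0000] = 127.8712
Node ud (S = 108): V_ud = e^(−0.02)·[0.4669·17.0000 + 0.5331·0.0000] = 7.7800
Node dd (S = 43.2): V_dd = e^(−0.02)·[0.4669·0.0000 + 0.5331·0.0000] = 0.0000
Node u (S = 180): V_u = e^(−0.02)·[0.4669·127.8712 + 0.5331·7.7800] = 62.5851
Node d (S = 72): V_d = e^(−0.02)·[0.4669·7.7800 + 0.5331·0.0000] = 3.5605
Node 0 (S = 120): V_0 = e^(−0.02)·[0.4669·62.5851 + 0.5331·3.5605] = 30.5023

$30.50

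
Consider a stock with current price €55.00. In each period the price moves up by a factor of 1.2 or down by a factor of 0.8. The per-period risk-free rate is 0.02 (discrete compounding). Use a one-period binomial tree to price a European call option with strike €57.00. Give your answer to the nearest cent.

€4.85

Risk-neutral probability p = (1 + 0.02 − 0.8)/(1.2 − 0.8) = 0.2200/0.4000 = 0.5500
Terminal stock prices: S_u = 66, S_d = 44
Terminal payoffs (S − K): max(9, 0) = 9, max(-13, 0) = 0
Node 0 (S = 55): V_0 = 1/1.02·[0.5500·9.0000 + 0.4500·0.0000] = 4.8529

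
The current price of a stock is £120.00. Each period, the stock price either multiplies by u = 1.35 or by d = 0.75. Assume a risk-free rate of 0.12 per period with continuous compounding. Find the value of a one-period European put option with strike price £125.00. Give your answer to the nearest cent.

Risk-neutral probability p = (e^0.12 − 0.75)/(1.35 − 0.75) = 0.3775/0.6000 = 0.6292
Terminal stock prices: S_u = 162, S_d = 90
Terminal payoffs (K − S): max(-37, 0) = 0, max(35, 0) = 35
Node 0 (S = 120): V_0 = e^(−0.12)·[0.6292·0.0000 + 0.3708·35.0000] = 11.5117

£11.51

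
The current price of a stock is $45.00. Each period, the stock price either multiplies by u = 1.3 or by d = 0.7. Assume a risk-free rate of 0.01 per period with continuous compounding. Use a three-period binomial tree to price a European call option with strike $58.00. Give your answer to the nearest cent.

Risk-neutral probability p = (e^0.01 − 0.7)/(1.3 − 0.7) = 0.3101/0.6000 = 0.5168
Terminal stock prices: S_uuu = 98.87, S_uud = 53.24, S_udd = 28.66, S_ddd = 15.43
Terminal payoffs (S − K): max(40.87, 0) = 40.87, max(-4.765, 0) = 0, max(-29.34, 0) = 0, max(-42.57, 0) = 0
Node uu (S = 76.05): V_uu = e^(−0.01)·[0.5168·40.8650 + 0.4832·0.0000] = 20.9069
Node ud (S = 40.95): V_ud = e^(−0.01)·[0.5168·0.0000 + 0.4832·0.0000] = 0.0000
Node dd (S = 22.05): V_dd = e^(−0.01)·[0.5168·0.0000 + 0.4832·0.0000] = 0.0000
Node u (S = 58.5): V_u = e^(−0.01)·[0.5168·20.9069 + 0.4832·0.0000] = 10.6961
Node d (S = 31.5): V_d = e^(−0.01)·[0.5168·0.0000 + 0.4832·0.0000] = 0.0000
Node 0 (S = 45): V_0 = e^(−0.01)·[0.5168·10.6961 + 0.4832·0.0000] = 5.4722

$5.47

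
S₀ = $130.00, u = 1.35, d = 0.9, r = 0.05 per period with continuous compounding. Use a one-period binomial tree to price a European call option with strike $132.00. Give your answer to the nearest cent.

$13.91

Risk-neutral probability p = (e^0.05 − 0.9)/(1.35 − 0.9) = 0.1513/0.4500 = 0.3362
Terminal stock prices: S_u = 175.5, S_d = 117
Terminal payoffs (S − K): max(43.5, 0) = 43.5, max(-15, 0) = 0
Node 0 (S = 130): V_0 = e^(−0.05)·[0.3362·43.5000 + 0.6638·0.0000] = 13.9097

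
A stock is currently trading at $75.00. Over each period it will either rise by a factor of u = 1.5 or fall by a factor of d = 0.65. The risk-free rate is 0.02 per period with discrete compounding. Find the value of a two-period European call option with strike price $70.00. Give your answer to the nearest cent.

$19.46

Risk-neutral probability p = (1 + 0.02 − 0.65)/(1.5 − 0.65) = 0.3700/0.8500 = 0.4353
Terminal stock prices: S_uu = 168.8, S_ud = 73.12, S_dd = 31.69
Terminal payoffs (S − K): max(98.75, 0) = 98.75, max(3.125, 0) = 3.125, max(-38.31, 0) = 0
Node u (S = 112.5): V_u = 1/1.02·[0.4353·98.7500 + 0.5647·3.1250] = 43.8725
Node d (S = 48.75): V_d = 1/1.02·[0.4353·3.1250 + 0.5647·0.0000] = 1.3336
Node 0 (S = 75): V_0 = 1/1.02·[0.4353·43.8725 + 0.5647·1.3336] = 19.4613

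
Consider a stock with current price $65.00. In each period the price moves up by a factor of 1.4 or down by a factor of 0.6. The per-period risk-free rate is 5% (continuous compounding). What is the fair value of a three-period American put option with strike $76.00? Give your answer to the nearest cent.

Risk-neutral probability p = (e^0.05 − 0.6)/(1.4 − 0.6) = 0.4513/0.8000 = 0.5641
Terminal stock prices: S_uuu = 178.4, S_uud = 76.44, S_udd = 32.76, S_ddd = 14.04
Terminal payoffs (K − S): max(-102.4, 0) = 0, max(-0.44, 0) = 0, max(43.24, 0) = 43.24, max(61.96, 0) = 61.96
Node uu (S = 127.4): continuation = e^(−0.05)·[0.5641·0.0000 + 0.4359·0.0000] = 0.0000; exercise value = 0.0000 ≤ continuation, so V_uu = 0.0000
Node ud (S = 54.6): continuation = e^(−0.05)·[0.5641·0.0000 + 0.4359·43.2400] = 17.9295; exercise value = 21.4000 > continuation, so V_ud = 21.4000 (exercise)
Node dd (S = 23.4): continuation = e^(−0.05)·[0.5641·43.2400 + 0.4359·61.9600] = 48.8934; exercise value = 52.6000 > continuation, so V_dd = 52.6000 (exercise)
Node u (S = 91): continuation = e^(−0.05)·[0.5641·0.0000 + 0.4359·21.4000] = 8.8735; exercise value = 0.0000 ≤ continuation, so V_u = 8.8735
Node d (S = 39): continuation = e^(−0.05)·[0.5641·21.4000 + 0.4359·52.6000] = 33.2934; exercise value = 37.0000 > continuation, so V_d = 37.0000 (exercise)
Node 0 (S = 65): continuation = e^(−0.05)·[0.5641·8.8735 + 0.4359·37.0000] = 20.1035; exercise value = 11.0000 ≤ continuation, so V_0 = 20.1035

$20.10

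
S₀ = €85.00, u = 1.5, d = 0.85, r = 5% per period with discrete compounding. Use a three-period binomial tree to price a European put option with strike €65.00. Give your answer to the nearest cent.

€3.67

Risk-neutral probability p = (1 + 0.05 − 0.85)/(1.5 − 0.85) = 0.2000/0.6500 = 0.3077
Terminal stock prices: S_uuu = 286.9, S_uud = 162.6, S_udd = 92.12, S_ddd = 52.2
Terminal payoffs (K − S): max(-221.9, 0) = 0, max(-97.56, 0) = 0, max(-27.12, 0) = 0, max(12.8, 0) = 12.8
Node uu (S = 191.2): V_uu = 1/1.05·[0.3077·0.0000 + 0.6923·0.0000] = 0.0000
Node ud (S = 108.4): V_ud = 1/1.05·[0.3077·0.0000 + 0.6923·0.0000] = 0.0000
Node dd (S = 61.41): V_dd = 1/1.05·[0.3077·0.0000 + 0.6923·12.7994] = 8.4391
Node u (S = 127.5): V_u = 1/1.05·[0.3077·0.0000 + 0.6923·0.0000] = 0.0000
Node d (S = 72.25): V_d = 1/1.05·[0.3077·0.0000 + 0.6923·8.4391] = 5.5643
Node 0 (S = 85): V_0 = 1/1.05·[0.3077·0.0000 + 0.6923·5.5643] = 3.6688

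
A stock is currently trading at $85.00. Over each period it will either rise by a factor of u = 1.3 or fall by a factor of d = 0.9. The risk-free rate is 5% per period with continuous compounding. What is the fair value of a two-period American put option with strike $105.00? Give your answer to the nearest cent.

Risk-neutral probability p = (e^0.05 − 0.9)/(1.3 − 0.9) = 0.1513/0.4000 = 0.3782
Terminal stock prices: S_uu = 143.7, S_ud = 99.45, S_dd = 68.85
Terminal payoffs (K − S): max(-38.65, 0) = 0, max(5.55, 0) = 5.55, max(36.15, 0) = 36.15
Node u (S = 110.5): continuation = e^(−0.05)·[0.3782·0.0000 + 0.6218·5.5500] = 3.2828; exercise value = 0.0000 ≤ continuation, so V_u = 3.2828
Node d (S = 76.5): continuation = e^(−0.05)·[0.3782·5.5500 + 0.6218·36.1500] = 23.3791; exercise value = 28.5000 > continuation, so V_d = 28.5000 (exercise)
Node 0 (S = 85): continuation = e^(−0.05)·[0.3782·3.2828 + 0.6218·28.5000] = 18.0386; exercise value = 20.0000 > continuation, so V_0 = 20.0000 (exercise)

$20.00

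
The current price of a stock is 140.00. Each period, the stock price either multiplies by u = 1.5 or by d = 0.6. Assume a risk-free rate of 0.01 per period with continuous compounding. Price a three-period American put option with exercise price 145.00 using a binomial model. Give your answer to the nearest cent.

Risk-neutral probability p = (e^0.01 − 0.6)/(1.5 − 0.6) = 0.4101/0.9000 = 0.4556
Terminal stock prices: S_uuu = 472.5, S_uud = 189, S_udd = 75.6, S_ddd = 30.24
Terminal payoffs (K − S): max(-327.5, 0) = 0, max(-44, 0) = 0, max(69.4, 0) = 69.4, max(114.8, 0) = 114.8
Node uu (S = 315): continuation = e^(−0.01)·[0.4556·0.0000 + 0.5444·0.0000] = 0.0000; exercise value = 0.0000 ≤ continuation, so V_uu = 0.0000
Node ud (S = 126): continuation = e^(−0.01)·[0.4556·0.0000 + 0.5444·69.4000] = 37.4047; exercise value = 19.0000 ≤ continuation, so V_ud = 37.4047
Node dd (S = 50.4): continuation = e^(−0.01)·[0.4556·69.4000 + 0.5444·114.7600] = 93.1572; exercise value = 94.6000 > continuation, so V_dd = 94.6000 (exercise)
Node u (S = 210): continuation = e^(−0.01)·[0.4556·0.0000 + 0.5444·37.4047] = 20.1601; exercise value = 0.0000 ≤ continuation, so V_u = 20.1601
Node d (S = 84): continuation = e^(−0.01)·[0.4556·37.4047 + 0.5444·94.6000] = 67.8592; exercise value = 61.0000 ≤ continuation, so V_d = 67.8592
Node 0 (S = 140): continuation = e^(−0.01)·[0.4556·20.1601 + 0.5444·67.8592] = 45.6679; exercise value = 5.0000 ≤ continuation, so V_0 = 45.6679

45.67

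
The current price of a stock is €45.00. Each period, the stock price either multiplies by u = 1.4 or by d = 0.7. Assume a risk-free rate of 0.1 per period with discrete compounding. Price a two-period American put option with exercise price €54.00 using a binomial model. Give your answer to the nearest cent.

Risk-neutral probability p = (1 + 0.1 − 0.7)/(1.4 − 0.7) = 0.4000/0.7000 = 0.5714
Terminal stock prices: S_uu = 88.2, S_ud = 44.1, S_dd = 22.05
Terminal payoffs (K − S): max(-34.2, 0) = 0, max(9.9, 0) = 9.9, max(31.95, 0) = 31.95
Node u (S = 63): continuation = 1/1.1·[0.5714·0.0000 + 0.4286·9.9000] = 3.8571; exercise value = 0.0000 ≤ continuation, so V_u = 3.8571
Node d (S = 31.5): continuation = 1/1.1·[0.5714·9.9000 + 0.4286·31.9500] = 17.5909; exercise value = 22.5000 > continuation, so V_d = 22.5000 (exercise)
Node 0 (S = 45): continuation = 1/1.1·[0.5714·3.8571 + 0.4286·22.5000] = 10.7699; exercise value = 9.0000 ≤ continuation, so V_0 = 10.7699

€10.77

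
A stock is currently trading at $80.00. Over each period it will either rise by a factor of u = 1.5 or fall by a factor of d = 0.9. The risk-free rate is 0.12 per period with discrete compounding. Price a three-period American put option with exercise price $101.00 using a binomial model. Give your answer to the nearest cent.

$21.00

Risk-neutral probability p = (1 + 0.12 − 0.9)/(1.5 − 0.9) = 0.2200/0.6000 = 0.3667
Terminal stock prices: S_uuu = 270, S_uud = 162, S_udd = 97.2, S_ddd = 58.32
Terminal payoffs (K − S): max(-169, 0) = 0, max(-61, 0) = 0, max(3.8, 0) = 3.8, max(42.68, 0) = 42.68
Node uu (S = 180): continuation = 1/1.12·[0.3667·0.0000 + 0.6333·0.0000] = 0.0000; exercise value = 0.0000 ≤ continuation, so V_uu = 0.0000
Node ud (S = 108): continuation = 1/1.12·[0.3667·0.0000 + 0.6333·3.8000] = 2.1488; exercise value = 0.0000 ≤ continuation, so V_ud = 2.1488
Node dd (S = 64.8): continuation = 1/1.12·[0.3667·3.8000 + 0.6333·42.6800] = 25.3786; exercise value = 36.2000 > continuation, so V_dd = 36.2000 (exercise)
Node u (S = 120): continuation = 1/1.12·[0.3667·0.0000 + 0.6333·2.1488] = 1.2151; exercise value = 0.0000 ≤ continuation, so V_u = 1.2151
Node d (S = 72): continuation = 1/1.12·[0.3667·2.1488 + 0.6333·36.2000] = 21.1737; exercise value = 29.0000 > continuation, so V_d = 29.0000 (exercise)
Node 0 (S = 80): continuation = 1/1.12·[0.3667·1.2151 + 0.6333·29.0000] = 16.7966; exercise value = 21.0000 > continuation, so V_0 = 21.0000 (exercise)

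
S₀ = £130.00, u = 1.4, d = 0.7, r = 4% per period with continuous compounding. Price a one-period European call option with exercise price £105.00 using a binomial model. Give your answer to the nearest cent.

Risk-neutral probability p = (e^0.04 − 0.7)/(1.4 − 0.7) = 0.3408/0.7000 = 0.4869
Terminal stock prices: S_u = 182, S_d = 91
Terminal payoffs (S − K): max(77, 0) = 77, max(-14, 0) = 0
Node 0 (S = 130): V_0 = e^(−0.04)·[0.4869·77.0000 + 0.5131·0.0000] = 36.0192

£36.02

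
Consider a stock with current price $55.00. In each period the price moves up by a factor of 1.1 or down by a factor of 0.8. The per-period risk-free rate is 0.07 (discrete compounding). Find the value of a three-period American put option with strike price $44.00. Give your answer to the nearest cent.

Risk-neutral probability p = (1 + 0.07 − 0.8)/(1.1 − 0.8) = 0.2700/0.3000 = 0.9000
Terminal stock prices: S_uuu = 73.21, S_uud = 53.24, S_udd = 38.72, S_ddd = 28.16
Terminal payoffs (K − S): max(-29.21, 0) = 0, max(-9.24, 0) = 0, max(5.28, 0) = 5.28, max(15.84, 0) = 15.84
Node uu (S = 66.55): continuation = 1/1.07·[0.9000·0.0000 + 0.1000·0.0000] = 0.0000; exercise value = 0.0000 ≤ continuation, so V_uu = 0.0000
Node ud (S = 48.4): continuation = 1/1.07·[0.9000·0.0000 + 0.1000·5.2800] = 0.4935; exercise value = 0.0000 ≤ continuation, so V_ud = 0.4935
Node dd (S = 35.2): continuation = 1/1.07·[0.9000·5.2800 + 0.1000·15.8400] = 5.9215; exercise value = 8.8000 > continuation, so V_dd = 8.8000 (exercise)
Node u (S = 60.5): continuation = 1/1.07·[0.9000·0.0000 + 0.1000·0.4935] = 0.0461; exercise value = 0.0000 ≤ continuation, so V_u = 0.0461
Node d (S = 44): continuation = 1/1.07·[0.9000·0.4935 + 0.1000·8.8000] = 1.2375; exercise value = 0.0000 ≤ continuation, so V_d = 1.2375
Node 0 (S = 55): continuation = 1/1.07·[0.9000·0.0461 + 0.1000·1.2375] = 0.1544; exercise value = 0.0000 ≤ continuation, so V_0 = 0.1544

$0.15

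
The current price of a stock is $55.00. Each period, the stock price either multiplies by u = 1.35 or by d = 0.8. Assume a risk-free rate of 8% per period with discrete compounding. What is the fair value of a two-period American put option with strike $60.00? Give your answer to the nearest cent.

Risk-neutral probability p = (1 + 0.08 − 0.8)/(1.35 − 0.8) = 0.2800/0.5500 = 0.5091
Terminal stock prices: S_uu = 100.2, S_ud = 59.4, S_dd = 35.2
Terminal payoffs (K − S): max(-40.24, 0) = 0, max(0.6, 0) = 0.6, max(24.8, 0) = 24.8
Node u (S = 74.25): continuation = 1/1.08·[0.5091·0.0000 + 0.4909·0.6000] = 0.2727; exercise value = 0.0000 ≤ continuation, so V_u = 0.2727
Node d (S = 44): continuation = 1/1.08·[0.5091·0.6000 + 0.4909·24.8000] = 11.5556; exercise value = 16.0000 > continuation, so V_d = 16.0000 (exercise)
Node 0 (S = 55): continuation = 1/1.08·[0.5091·0.2727 + 0.4909·16.0000] = 7.4013; exercise value = 5.0000 ≤ continuation, so V_0 = 7.4013

$7.40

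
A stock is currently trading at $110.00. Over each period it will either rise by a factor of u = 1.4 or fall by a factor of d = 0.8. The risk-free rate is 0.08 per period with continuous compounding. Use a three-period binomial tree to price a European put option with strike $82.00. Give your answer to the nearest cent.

Risk-neutral probability p = (e^0.08 − 0.8)/(1.4 − 0.8) = 0.2833/0.6000 = 0.4721
Terminal stock prices: S_uuu = 301.8, S_uud = 172.5, S_udd = 98.56, S_ddd = 56.32
Terminal payoffs (K − S): max(-219.8, 0) = 0, max(-90.48, 0) = 0, max(-16.56, 0) = 0, max(25.68, 0) = 25.68
Node uu (S = 215.6): V_uu = e^(−0.08)·[0.4721·0.0000 + 0.5279·0.0000] = 0.0000
Node ud (S = 123.2): V_ud = e^(−0.08)·[0.4721·0.0000 + 0.5279·0.0000] = 0.0000
Node dd (S = 70.4): V_dd = e^(−0.08)·[0.4721·0.0000 + 0.5279·25.6800] = 12.5131
Node u (S = 154): V_u = e^(−0.08)·[0.4721·0.0000 + 0.5279·0.0000] = 0.0000
Node d (S = 88): V_d = e^(−0.08)·[0.4721·0.0000 + 0.5279·12.5131] = 6.0973
Node 0 (S = 110): V_0 = e^(−0.08)·[0.4721·0.0000 + 0.5279·6.0973] = 2.9710

$2.97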